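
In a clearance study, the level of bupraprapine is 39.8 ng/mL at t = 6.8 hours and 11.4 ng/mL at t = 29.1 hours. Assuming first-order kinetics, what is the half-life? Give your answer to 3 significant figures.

Over Δt = 29.1 − 6.8 = 22.3 hours, the level fell by a factor of 39.8/11.4 ≈ 3.4912.
n = log₂(3.4912) ≈ 1.8037 half-lives, so t½ = 22.3/1.8037 ≈ 12.363 hours.

12.4 hours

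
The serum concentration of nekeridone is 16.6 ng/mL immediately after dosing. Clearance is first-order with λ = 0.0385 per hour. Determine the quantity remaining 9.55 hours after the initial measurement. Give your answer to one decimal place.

11.5 ng/mL

t½ = ln 2 / λ = 0.69315 / 0.0385 ≈ 18.004 hours.
Number of half-lives: n = 9.55/18.004 ≈ 0.53044.
Remaining = 16.6 × (1/2)^0.53044 = 16.6 × 0.69234 ≈ 11.493 ng/mL.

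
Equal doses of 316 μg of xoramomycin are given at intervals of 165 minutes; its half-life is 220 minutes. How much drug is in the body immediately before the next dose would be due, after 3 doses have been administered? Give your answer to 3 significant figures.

366 μg

The 3 doses were given 495, 330, 165 minutes ago.
Total = 316·(1/2)^(495/220) + 316·(1/2)^(330/220) + 316·(1/2)^(165/220)
      = 66.431 + 111.72 + 187.89 ≈ 366.05 μg.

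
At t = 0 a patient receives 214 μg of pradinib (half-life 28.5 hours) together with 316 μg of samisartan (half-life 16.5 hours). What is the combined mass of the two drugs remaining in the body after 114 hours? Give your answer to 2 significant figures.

16 μg

pradinib: 214 × (1/2)^(114/28.5) = 214 × (1/2)^4 ≈ 13.375 μg.
samisartan: 316 × (1/2)^(114/16.5) = 316 × (1/2)^6.9091 ≈ 2.6293 μg.
Total = 13.375 + 2.6293 ≈ 16.004 μg.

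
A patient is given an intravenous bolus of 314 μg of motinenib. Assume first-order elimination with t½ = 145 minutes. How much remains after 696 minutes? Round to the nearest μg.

11 μg

Number of half-lives: n = 696/145 ≈ 4.8.
Remaining = 314 × (1/2)^4.8 = 314 × 0.035897 ≈ 11.272 μg.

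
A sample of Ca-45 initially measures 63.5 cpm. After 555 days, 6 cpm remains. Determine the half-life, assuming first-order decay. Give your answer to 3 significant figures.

163 days

A/A₀ = 6/63.5 ≈ 0.094488.
n = log₂(10.583) ≈ 3.4037 half-lives elapsed in 555 days.
t½ = 555/3.4037 ≈ 163.06 days.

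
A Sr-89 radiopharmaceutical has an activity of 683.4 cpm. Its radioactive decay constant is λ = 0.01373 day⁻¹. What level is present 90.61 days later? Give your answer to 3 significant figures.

197 cpm

t½ = ln 2 / λ = 0.69315 / 0.01373 ≈ 50.484 days.
Number of half-lives: n = 90.61/50.484 ≈ 1.7948.
Remaining = 683.4 × (1/2)^1.7948 = 683.4 × 0.28821 ≈ 196.96 cpm.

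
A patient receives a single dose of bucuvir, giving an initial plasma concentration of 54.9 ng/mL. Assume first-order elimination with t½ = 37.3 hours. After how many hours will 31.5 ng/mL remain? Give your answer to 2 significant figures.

Fraction remaining = 31.5/54.9 ≈ 0.57377.
n = log₂(54.9/31.5) = ln(1.7429)/ln 2 ≈ 0.80145 half-lives.
t = n × t½ = 0.80145 × 37.3 ≈ 29.894 hours.

30 hours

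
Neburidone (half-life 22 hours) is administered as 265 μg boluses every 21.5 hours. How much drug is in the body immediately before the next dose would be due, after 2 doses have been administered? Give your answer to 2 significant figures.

200 μg

The 2 doses were given 43, 21.5 hours ago.
Total = 265·(1/2)^(43/22) + 265·(1/2)^(21.5/22)
      = 68.371 + 134.6 ≈ 202.97 μg.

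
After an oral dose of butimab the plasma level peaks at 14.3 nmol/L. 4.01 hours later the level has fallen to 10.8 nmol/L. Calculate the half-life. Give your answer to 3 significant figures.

A/A₀ = 10.8/14.3 ≈ 0.75524.
n = log₂(1.3241) ≈ 0.40498 half-lives elapsed in 4.01 hours.
t½ = 4.01/0.40498 ≈ 9.9016 hours.

9.90 hours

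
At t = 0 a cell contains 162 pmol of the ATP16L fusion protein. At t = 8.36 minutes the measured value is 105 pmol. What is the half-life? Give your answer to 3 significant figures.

A/A₀ = 105/162 ≈ 0.64815.
n = log₂(1.5429) ≈ 0.6256 half-lives elapsed in 8.36 minutes.
t½ = 8.36/0.6256 ≈ 13.363 minutes.

13.4 minutes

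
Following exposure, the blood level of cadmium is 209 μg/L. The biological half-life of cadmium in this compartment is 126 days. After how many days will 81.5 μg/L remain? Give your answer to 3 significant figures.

Fraction remaining = 81.5/209 ≈ 0.38995.
n = log₂(209/81.5) = ln(2.5644)/ln 2 ≈ 1.3586 half-lives.
t = n × t½ = 1.3586 × 126 ≈ 171.19 days.

171 days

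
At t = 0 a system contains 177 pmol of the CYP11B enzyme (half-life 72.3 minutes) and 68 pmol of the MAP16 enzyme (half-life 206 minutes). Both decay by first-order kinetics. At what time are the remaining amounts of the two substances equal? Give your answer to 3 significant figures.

Set 177·(1/2)^(t/72.3) = 68·(1/2)^(t/206).
Taking log₂: log₂(177/68) = t·(1/72.3 − 1/206).
log₂(2.6029) = 1.3801; 1/72.3 − 1/206 = 0.0089769.
t = 1.3801 / 0.0089769 ≈ 153.74 minutes.

154 minutes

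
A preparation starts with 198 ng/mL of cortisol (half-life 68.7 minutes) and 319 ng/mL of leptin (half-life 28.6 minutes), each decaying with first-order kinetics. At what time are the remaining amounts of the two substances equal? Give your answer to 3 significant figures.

Set 198·(1/2)^(t/68.7) = 319·(1/2)^(t/28.6).
Taking log₂: log₂(198/319) = t·(1/68.7 − 1/28.6).
log₂(0.62069) = -0.68806; 1/68.7 − 1/28.6 = -0.020409.
t = -0.68806 / -0.020409 ≈ 33.713 minutes.

33.7 minutes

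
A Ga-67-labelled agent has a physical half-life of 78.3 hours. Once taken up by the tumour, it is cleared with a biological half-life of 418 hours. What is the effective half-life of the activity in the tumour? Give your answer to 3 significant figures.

65.9 hours

1/t_eff = 1/t_phys + 1/t_biol = 1/78.3 + 1/418 = 0.015164 per hour.
t_eff = 78.3 × 418 / (78.3 + 418) ≈ 65.947 hours.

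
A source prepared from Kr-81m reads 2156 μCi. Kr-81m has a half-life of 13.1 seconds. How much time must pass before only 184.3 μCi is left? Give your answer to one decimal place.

Fraction remaining = 184.3/2156 ≈ 0.085482.
n = log₂(2156/184.3) = ln(11.698)/ln 2 ≈ 3.5482 half-lives.
t = n × t½ = 3.5482 × 13.1 ≈ 46.482 seconds.

46.5 seconds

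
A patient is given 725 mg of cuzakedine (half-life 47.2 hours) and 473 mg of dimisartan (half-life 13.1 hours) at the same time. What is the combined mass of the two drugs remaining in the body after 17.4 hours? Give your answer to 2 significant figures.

750 mg

cuzakedine: 725 × (1/2)^(17.4/47.2) = 725 × (1/2)^0.36864 ≈ 561.52 mg.
dimisartan: 473 × (1/2)^(17.4/13.1) = 473 × (1/2)^1.3282 ≈ 188.37 mg.
Total = 561.52 + 188.37 ≈ 749.89 mg.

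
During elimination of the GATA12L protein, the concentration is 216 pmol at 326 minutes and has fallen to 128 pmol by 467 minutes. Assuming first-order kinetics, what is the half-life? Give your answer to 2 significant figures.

Over Δt = 467 − 326 = 141 minutes, the level fell by a factor of 216/128 ≈ 1.6875.
n = log₂(1.6875) ≈ 0.75489 half-lives, so t½ = 141/0.75489 ≈ 186.78 minutes.

190 minutes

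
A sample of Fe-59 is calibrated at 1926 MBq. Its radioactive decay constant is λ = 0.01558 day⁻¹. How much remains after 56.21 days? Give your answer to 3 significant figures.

t½ = ln 2 / λ = 0.69315 / 0.01558 ≈ 44.49 days.
Number of half-lives: n = 56.21/44.49 ≈ 1.2634.
Remaining = 1926 × (1/2)^1.2634 = 1926 × 0.41655 ≈ 802.27 MBq.

802 MBq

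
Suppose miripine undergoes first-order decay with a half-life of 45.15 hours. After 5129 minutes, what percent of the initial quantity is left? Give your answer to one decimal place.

5129 minutes = 85.4833 hours.
n = 85.4833/45.15 ≈ 1.8933 half-lives.
Fraction remaining = (1/2)^1.8933 ≈ 0.26919, i.e. 26.919%.

26.9%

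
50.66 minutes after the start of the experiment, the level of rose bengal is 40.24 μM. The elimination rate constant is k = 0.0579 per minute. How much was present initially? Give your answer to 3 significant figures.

t½ = ln 2 / k = 0.69315 / 0.0579 ≈ 11.971 minutes.
Number of half-lives elapsed: n = 50.66/11.971 ≈ 4.2317.
A₀ = A × 2^n = 40.24 × 2^4.2317 = 40.24 × 18.788 ≈ 756.03 μM.

756 μM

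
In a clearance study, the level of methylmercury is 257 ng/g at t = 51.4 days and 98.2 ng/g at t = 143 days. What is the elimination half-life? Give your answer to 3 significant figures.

66.0 days

Over Δt = 143 − 51.4 = 91.6 days, the level fell by a factor of 257/98.2 ≈ 2.6171.
n = log₂(2.6171) ≈ 1.388 half-lives, so t½ = 91.6/1.388 ≈ 65.995 days.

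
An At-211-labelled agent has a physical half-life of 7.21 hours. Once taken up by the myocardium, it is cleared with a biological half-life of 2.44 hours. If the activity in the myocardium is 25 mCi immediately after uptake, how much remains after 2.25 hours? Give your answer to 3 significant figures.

1/t_eff = 1/t_phys + 1/t_biol = 1/7.21 + 1/2.44 = 0.54853 per hour.
t_eff = 7.21 × 2.44 / (7.21 + 2.44) ≈ 1.823 hours.
Remaining = 25 × (1/2)^(2.25/1.823) = 25 × (1/2)^1.2342 ≈ 10.627 mCi.

10.6 mCi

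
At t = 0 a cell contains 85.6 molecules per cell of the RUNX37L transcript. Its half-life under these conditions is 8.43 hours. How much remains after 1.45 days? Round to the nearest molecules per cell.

Convert the elapsed time: 1.45 days = 34.8 hours.
Number of half-lives: n = 34.8/8.43 ≈ 4.1281.
Remaining = 85.6 × (1/2)^4.1281 = 85.6 × 0.057189 ≈ 4.8954 molecules per cell.

5 molecules per cell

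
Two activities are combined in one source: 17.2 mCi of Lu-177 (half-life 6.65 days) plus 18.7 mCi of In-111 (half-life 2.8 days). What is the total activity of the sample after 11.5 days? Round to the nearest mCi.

6 mCi

Lu-177: 17.2 × (1/2)^(11.5/6.65) = 17.2 × (1/2)^1.7293 ≈ 5.1874 mCi.
In-111: 18.7 × (1/2)^(11.5/2.8) = 18.7 × (1/2)^4.1071 ≈ 1.0851 mCi.
Total = 5.1874 + 1.0851 ≈ 6.2725 mCi.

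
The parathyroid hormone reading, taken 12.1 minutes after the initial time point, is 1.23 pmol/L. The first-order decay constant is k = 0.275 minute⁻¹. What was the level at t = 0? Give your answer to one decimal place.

34.3 pmol/L

t½ = ln 2 / k = 0.69315 / 0.275 ≈ 2.5205 minutes.
Number of half-lives elapsed: n = 12.1/2.5205 ≈ 4.8006.
A₀ = A × 2^n = 1.23 × 2^4.8006 = 1.23 × 27.869 ≈ 34.278 pmol/L.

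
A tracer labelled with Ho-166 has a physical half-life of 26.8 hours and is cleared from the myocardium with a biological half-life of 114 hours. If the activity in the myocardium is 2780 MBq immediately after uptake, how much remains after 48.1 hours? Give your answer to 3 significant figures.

1/t_eff = 1/t_phys + 1/t_biol = 1/26.8 + 1/114 = 0.046085 per hour.
t_eff = 26.8 × 114 / (26.8 + 114) ≈ 21.699 hours.
Remaining = 2780 × (1/2)^(48.1/21.699) = 2780 × (1/2)^2.2167 ≈ 598.07 MBq.

598 MBq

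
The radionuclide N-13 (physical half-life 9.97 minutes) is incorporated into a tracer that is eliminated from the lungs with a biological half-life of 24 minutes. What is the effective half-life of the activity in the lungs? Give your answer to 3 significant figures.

1/t_eff = 1/t_phys + 1/t_biol = 1/9.97 + 1/24 = 0.14197 per minute.
t_eff = 9.97 × 24 / (9.97 + 24) ≈ 7.0439 minutes.

7.04 minutes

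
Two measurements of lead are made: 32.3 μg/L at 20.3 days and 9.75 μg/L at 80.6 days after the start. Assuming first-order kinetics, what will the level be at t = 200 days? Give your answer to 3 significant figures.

0.910 μg/L

Over Δt = 80.6 − 20.3 = 60.3 days, the level fell by a factor of 32.3/9.75 ≈ 3.3128.
n = log₂(3.3128) ≈ 1.7281 half-lives, so t½ = 60.3/1.7281 ≈ 34.895 days.
From t = 80.6 to t = 200: 9.75 × (1/2)^((200−80.6)/34.895) ≈ 0.90983 μg/L.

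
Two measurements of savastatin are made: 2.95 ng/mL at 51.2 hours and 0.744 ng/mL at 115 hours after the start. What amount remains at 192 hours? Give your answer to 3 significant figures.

Over Δt = 115 − 51.2 = 63.8 hours, the level fell by a factor of 2.95/0.744 ≈ 3.9651.
n = log₂(3.9651) ≈ 1.9873 half-lives, so t½ = 63.8/1.9873 ≈ 32.103 hours.
From t = 115 to t = 192: 0.744 × (1/2)^((192−115)/32.103) ≈ 0.14111 ng/mL.

0.141 ng/mL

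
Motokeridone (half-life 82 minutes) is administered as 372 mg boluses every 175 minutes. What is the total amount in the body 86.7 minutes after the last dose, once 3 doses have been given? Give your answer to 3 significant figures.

229 mg

The 3 doses were given 436.7, 261.7, 86.7 minutes ago.
Total = 372·(1/2)^(436.7/82) + 372·(1/2)^(261.7/82) + 372·(1/2)^(86.7/82)
      = 9.2763 + 40.721 + 178.76 ≈ 228.75 mg.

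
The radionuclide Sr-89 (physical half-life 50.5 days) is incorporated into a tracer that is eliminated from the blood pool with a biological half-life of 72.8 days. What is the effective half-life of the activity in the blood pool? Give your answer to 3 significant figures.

29.8 days

1/t_eff = 1/t_phys + 1/t_biol = 1/50.5 + 1/72.8 = 0.033538 per day.
t_eff = 50.5 × 72.8 / (50.5 + 72.8) ≈ 29.817 days.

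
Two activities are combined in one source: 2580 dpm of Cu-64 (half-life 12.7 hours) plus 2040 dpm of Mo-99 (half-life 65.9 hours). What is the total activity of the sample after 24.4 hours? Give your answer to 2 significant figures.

Cu-64: 2580 × (1/2)^(24.4/12.7) = 2580 × (1/2)^1.9213 ≈ 681.18 dpm.
Mo-99: 2040 × (1/2)^(24.4/65.9) = 2040 × (1/2)^0.37026 ≈ 1578.2 dpm.
Total = 681.18 + 1578.2 ≈ 2259.4 dpm.

2300 dpm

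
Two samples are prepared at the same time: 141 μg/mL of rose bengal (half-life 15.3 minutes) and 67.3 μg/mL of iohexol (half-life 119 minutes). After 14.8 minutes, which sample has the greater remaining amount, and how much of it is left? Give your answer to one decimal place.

rose bengal, 72.1 μg/mL

rose bengal: 141 × (1/2)^0.96732 ≈ 72.115 μg/mL.
iohexol: 67.3 × (1/2)^0.12437 ≈ 61.741 μg/mL.
Rose bengal has more remaining, at ≈ 72.115 μg/mL.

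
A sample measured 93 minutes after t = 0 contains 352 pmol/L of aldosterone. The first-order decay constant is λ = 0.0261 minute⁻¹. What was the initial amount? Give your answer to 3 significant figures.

3990 pmol/L

t½ = ln 2 / λ = 0.69315 / 0.0261 ≈ 26.557 minutes.
Number of half-lives elapsed: n = 93/26.557 ≈ 3.5019.
A₀ = A × 2^n = 352 × 2^3.5019 = 352 × 11.328 ≈ 3987.5 pmol/L.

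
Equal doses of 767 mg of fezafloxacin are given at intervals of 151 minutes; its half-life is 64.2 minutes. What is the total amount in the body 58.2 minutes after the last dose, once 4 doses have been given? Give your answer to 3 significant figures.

508 mg

The 4 doses were given 511.2, 360.2, 209.2, 58.2 minutes ago.
Total = 767·(1/2)^(511.2/64.2) + 767·(1/2)^(360.2/64.2) + 767·(1/2)^(209.2/64.2) + 767·(1/2)^(58.2/64.2)
      = 3.0747 + 15.698 + 80.144 + 409.17 ≈ 508.08 mg.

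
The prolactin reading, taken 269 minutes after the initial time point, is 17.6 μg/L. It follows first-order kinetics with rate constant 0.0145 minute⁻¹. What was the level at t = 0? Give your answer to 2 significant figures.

t½ = ln 2 / λ = 0.69315 / 0.0145 ≈ 47.803 minutes.
Number of half-lives elapsed: n = 269/47.803 ≈ 5.6272.
A₀ = A × 2^n = 17.6 × 2^5.6272 = 17.6 × 49.427 ≈ 869.92 μg/L.

870 μg/L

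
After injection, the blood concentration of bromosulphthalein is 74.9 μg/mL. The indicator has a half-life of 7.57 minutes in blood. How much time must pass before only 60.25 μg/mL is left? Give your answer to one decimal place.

Fraction remaining = 60.25/74.9 ≈ 0.80441.
n = log₂(74.9/60.25) = ln(1.2432)/ln 2 ≈ 0.314 half-lives.
t = n × t½ = 0.314 × 7.57 ≈ 2.377 minutes.

2.4 minutes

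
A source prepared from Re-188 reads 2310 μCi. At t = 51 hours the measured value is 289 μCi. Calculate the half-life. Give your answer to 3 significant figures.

A/A₀ = 289/2310 ≈ 0.12511.
n = log₂(7.9931) ≈ 2.9988 half-lives elapsed in 51 hours.
t½ = 51/2.9988 ≈ 17.007 hours.

17.0 hours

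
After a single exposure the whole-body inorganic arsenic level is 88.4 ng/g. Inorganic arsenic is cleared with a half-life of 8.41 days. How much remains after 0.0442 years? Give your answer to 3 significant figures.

23.4 ng/g

Convert the elapsed time: 0.0442 years = 16.133 days.
Number of half-lives: n = 16.133/8.41 ≈ 1.9183.
Remaining = 88.4 × (1/2)^1.9183 = 88.4 × 0.26456 ≈ 23.387 ng/g.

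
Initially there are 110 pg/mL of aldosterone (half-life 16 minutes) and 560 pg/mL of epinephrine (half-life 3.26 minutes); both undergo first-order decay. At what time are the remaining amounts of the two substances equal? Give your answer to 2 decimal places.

9.61 minutes

Set 110·(1/2)^(t/16) = 560·(1/2)^(t/3.26).
Taking log₂: log₂(110/560) = t·(1/16 − 1/3.26).
log₂(0.19643) = -2.3479; 1/16 − 1/3.26 = -0.24425.
t = -2.3479 / -0.24425 ≈ 9.6128 minutes.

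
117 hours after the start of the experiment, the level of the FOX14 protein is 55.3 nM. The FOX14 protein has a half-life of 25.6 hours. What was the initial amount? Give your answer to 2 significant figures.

Number of half-lives elapsed: n = 117/25.6 ≈ 4.5703.
A₀ = A × 2^n = 55.3 × 2^4.5703 = 55.3 × 23.758 ≈ 1313.8 nM.

1300 nM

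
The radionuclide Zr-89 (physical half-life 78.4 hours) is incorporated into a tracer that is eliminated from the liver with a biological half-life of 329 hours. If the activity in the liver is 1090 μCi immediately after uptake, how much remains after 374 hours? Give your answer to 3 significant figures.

1/t_eff = 1/t_phys + 1/t_biol = 1/78.4 + 1/329 = 0.015795 per hour.
t_eff = 78.4 × 329 / (78.4 + 329) ≈ 63.313 hours.
Remaining = 1090 × (1/2)^(374/63.313) = 1090 × (1/2)^5.9072 ≈ 18.163 μCi.

18.2 μCi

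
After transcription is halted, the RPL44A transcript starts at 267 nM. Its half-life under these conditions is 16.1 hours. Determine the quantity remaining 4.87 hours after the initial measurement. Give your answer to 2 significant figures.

220 nM

Number of half-lives: n = 4.87/16.1 ≈ 0.30248.
Remaining = 267 × (1/2)^0.30248 = 267 × 0.81085 ≈ 216.5 nM.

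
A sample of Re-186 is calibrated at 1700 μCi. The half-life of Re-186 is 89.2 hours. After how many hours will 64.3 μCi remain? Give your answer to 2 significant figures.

420 hours

Fraction remaining = 64.3/1700 ≈ 0.037824.
n = log₂(1700/64.3) = ln(26.439)/ln 2 ≈ 4.7246 half-lives.
t = n × t½ = 4.7246 × 89.2 ≈ 421.43 hours.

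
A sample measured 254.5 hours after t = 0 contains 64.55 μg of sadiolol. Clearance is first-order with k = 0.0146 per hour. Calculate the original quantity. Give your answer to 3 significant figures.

t½ = ln 2 / k = 0.69315 / 0.0146 ≈ 47.476 hours.
Number of half-lives elapsed: n = 254.5/47.476 ≈ 5.3606.
A₀ = A × 2^n = 64.55 × 2^5.3606 = 64.55 × 41.087 ≈ 2652.2 μg.

2650 μg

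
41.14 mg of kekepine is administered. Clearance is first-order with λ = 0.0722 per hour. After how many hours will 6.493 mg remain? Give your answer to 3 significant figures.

25.6 hours

t½ = ln 2 / λ = 0.69315 / 0.0722 ≈ 9.6004 hours.
Fraction remaining = 6.493/41.14 ≈ 0.15783.
n = log₂(41.14/6.493) = ln(6.3361)/ln 2 ≈ 2.6636 half-lives.
t = n × t½ = 2.6636 × 9.6004 ≈ 25.571 hours.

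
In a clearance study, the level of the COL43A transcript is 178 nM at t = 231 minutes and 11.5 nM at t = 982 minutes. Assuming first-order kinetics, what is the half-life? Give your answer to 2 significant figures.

190 minutes

Over Δt = 982 − 231 = 751 minutes, the level fell by a factor of 178/11.5 ≈ 15.478.
n = log₂(15.478) ≈ 3.9522 half-lives, so t½ = 751/3.9522 ≈ 190.02 minutes.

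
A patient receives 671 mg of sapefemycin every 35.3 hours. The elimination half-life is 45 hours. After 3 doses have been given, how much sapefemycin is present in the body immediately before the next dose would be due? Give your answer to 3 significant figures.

The 3 doses were given 105.9, 70.6, 35.3 hours ago.
Total = 671·(1/2)^(105.9/45) + 671·(1/2)^(70.6/45) + 671·(1/2)^(35.3/45)
      = 131.31 + 226.17 + 389.57 ≈ 747.05 mg.

747 mg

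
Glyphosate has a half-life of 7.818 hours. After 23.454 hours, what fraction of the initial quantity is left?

n = 23.454/7.818 ≈ 3 half-lives.
Fraction remaining = (1/2)^3 ≈ 0.125.

0.125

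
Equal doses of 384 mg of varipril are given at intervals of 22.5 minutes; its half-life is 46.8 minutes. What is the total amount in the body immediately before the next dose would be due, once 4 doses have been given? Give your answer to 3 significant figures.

The 4 doses were given 90, 67.5, 45, 22.5 minutes ago.
Total = 384·(1/2)^(90/46.8) + 384·(1/2)^(67.5/46.8) + 384·(1/2)^(45/46.8) + 384·(1/2)^(22.5/46.8)
      = 101.26 + 141.3 + 197.19 + 275.17 ≈ 714.92 mg.

715 mg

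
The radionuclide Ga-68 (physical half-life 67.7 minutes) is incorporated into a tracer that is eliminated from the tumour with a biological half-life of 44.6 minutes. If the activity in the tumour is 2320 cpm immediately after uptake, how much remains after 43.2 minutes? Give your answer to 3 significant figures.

1/t_eff = 1/t_phys + 1/t_biol = 1/67.7 + 1/44.6 = 0.037193 per minute.
t_eff = 67.7 × 44.6 / (67.7 + 44.6) ≈ 26.887 minutes.
Remaining = 2320 × (1/2)^(43.2/26.887) = 2320 × (1/2)^1.6067 ≈ 761.76 cpm.

762 cpm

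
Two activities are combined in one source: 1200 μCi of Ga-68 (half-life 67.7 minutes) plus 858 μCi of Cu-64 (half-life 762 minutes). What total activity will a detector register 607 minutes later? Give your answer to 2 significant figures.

500 μCi

Ga-68: 1200 × (1/2)^(607/67.7) = 1200 × (1/2)^8.966 ≈ 2.3996 μCi.
Cu-64: 858 × (1/2)^(607/762) = 858 × (1/2)^0.79659 ≈ 493.96 μCi.
Total = 2.3996 + 493.96 ≈ 496.36 μCi.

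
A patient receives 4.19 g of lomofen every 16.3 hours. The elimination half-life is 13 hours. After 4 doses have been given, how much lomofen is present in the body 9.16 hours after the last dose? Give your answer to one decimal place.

4.3 g

The 4 doses were given 58.06, 41.76, 25.46, 9.16 hours ago.
Total = 4.19·(1/2)^(58.06/13) + 4.19·(1/2)^(41.76/13) + 4.19·(1/2)^(25.46/13) + 4.19·(1/2)^(9.16/13)
      = 0.18957 + 0.45208 + 1.0781 + 2.571 ≈ 4.2908 g.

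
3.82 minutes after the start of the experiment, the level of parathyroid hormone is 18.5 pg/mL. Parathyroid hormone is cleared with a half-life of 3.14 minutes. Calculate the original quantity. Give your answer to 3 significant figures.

Number of half-lives elapsed: n = 3.82/3.14 ≈ 1.2166.
A₀ = A × 2^n = 18.5 × 2^1.2166 = 18.5 × 2.3239 ≈ 42.993 pg/mL.

43.0 pg/mL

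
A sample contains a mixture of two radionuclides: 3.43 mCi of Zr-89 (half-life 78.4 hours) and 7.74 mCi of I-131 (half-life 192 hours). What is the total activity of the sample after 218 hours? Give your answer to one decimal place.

Zr-89: 3.43 × (1/2)^(218/78.4) = 3.43 × (1/2)^2.7806 ≈ 0.49917 mCi.
I-131: 7.74 × (1/2)^(218/192) = 7.74 × (1/2)^1.1354 ≈ 3.5233 mCi.
Total = 0.49917 + 3.5233 ≈ 4.0224 mCi.

4.0 mCi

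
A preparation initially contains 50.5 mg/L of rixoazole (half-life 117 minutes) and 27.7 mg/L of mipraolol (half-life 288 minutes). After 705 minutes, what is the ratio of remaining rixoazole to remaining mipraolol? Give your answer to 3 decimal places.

0.153

rixoazole: 50.5 × (1/2)^(705/117) = 50.5 × (1/2)^6.0256 ≈ 0.77516 mg/L.
mipraolol: 27.7 × (1/2)^(705/288) = 27.7 × (1/2)^2.4479 ≈ 5.0767 mg/L.
Ratio ≈ 0.77516 / 5.0767 ≈ 0.15269.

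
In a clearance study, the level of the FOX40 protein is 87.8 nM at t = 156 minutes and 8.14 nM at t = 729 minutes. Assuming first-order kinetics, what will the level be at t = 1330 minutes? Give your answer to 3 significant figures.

0.672 nM

Over Δt = 729 − 156 = 573 minutes, the level fell by a factor of 87.8/8.14 ≈ 10.786.
n = log₂(10.786) ≈ 3.4311 half-lives, so t½ = 573/3.4311 ≈ 167 minutes.
From t = 729 to t = 1330: 8.14 × (1/2)^((1330−729)/167) ≈ 0.67187 nM.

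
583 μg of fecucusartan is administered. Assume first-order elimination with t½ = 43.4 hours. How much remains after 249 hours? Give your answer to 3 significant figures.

Number of half-lives: n = 249/43.4 ≈ 5.7373.
Remaining = 583 × (1/2)^5.7373 = 583 × 0.018745 ≈ 10.929 μg.

10.9 μg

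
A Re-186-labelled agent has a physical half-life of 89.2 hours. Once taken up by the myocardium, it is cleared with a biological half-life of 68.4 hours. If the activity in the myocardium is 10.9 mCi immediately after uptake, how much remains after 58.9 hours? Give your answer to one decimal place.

3.8 mCi

1/t_eff = 1/t_phys + 1/t_biol = 1/89.2 + 1/68.4 = 0.025831 per hour.
t_eff = 89.2 × 68.4 / (89.2 + 68.4) ≈ 38.714 hours.
Remaining = 10.9 × (1/2)^(58.9/38.714) = 10.9 × (1/2)^1.5214 ≈ 3.7969 mCi.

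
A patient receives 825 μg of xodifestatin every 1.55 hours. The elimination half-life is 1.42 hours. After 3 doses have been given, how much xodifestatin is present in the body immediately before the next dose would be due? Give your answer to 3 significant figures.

654 μg

The 3 doses were given 4.65, 3.1, 1.55 hours ago.
Total = 825·(1/2)^(4.65/1.42) + 825·(1/2)^(3.1/1.42) + 825·(1/2)^(1.55/1.42)
      = 85.248 + 181.67 + 387.14 ≈ 654.05 μg.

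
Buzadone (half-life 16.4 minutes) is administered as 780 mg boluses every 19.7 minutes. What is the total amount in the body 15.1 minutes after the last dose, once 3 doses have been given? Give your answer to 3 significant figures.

The 3 doses were given 54.5, 34.8, 15.1 minutes ago.
Total = 780·(1/2)^(54.5/16.4) + 780·(1/2)^(34.8/16.4) + 780·(1/2)^(15.1/16.4)
      = 77.933 + 179.19 + 412.03 ≈ 669.15 mg.

669 mg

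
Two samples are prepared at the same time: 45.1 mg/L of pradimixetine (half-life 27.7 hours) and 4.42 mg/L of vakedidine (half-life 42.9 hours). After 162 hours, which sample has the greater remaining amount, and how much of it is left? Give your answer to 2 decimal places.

pradimixetine, 0.78 mg/L

pradimixetine: 45.1 × (1/2)^5.8484 ≈ 0.78278 mg/L.
vakedidine: 4.42 × (1/2)^3.7762 ≈ 0.3226 mg/L.
Pradimixetine has more remaining, at ≈ 0.78278 mg/L.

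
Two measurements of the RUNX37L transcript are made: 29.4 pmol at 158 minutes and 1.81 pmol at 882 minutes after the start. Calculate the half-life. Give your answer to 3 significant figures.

Over Δt = 882 − 158 = 724 minutes, the level fell by a factor of 29.4/1.81 ≈ 16.243.
n = log₂(16.243) ≈ 4.0218 half-lives, so t½ = 724/4.0218 ≈ 180.02 minutes.

180 minutes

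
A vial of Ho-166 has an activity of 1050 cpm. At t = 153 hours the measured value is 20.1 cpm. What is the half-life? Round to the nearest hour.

27 hours

A/A₀ = 20.1/1050 ≈ 0.019143.
n = log₂(52.239) ≈ 5.7071 half-lives elapsed in 153 hours.
t½ = 153/5.7071 ≈ 26.809 hours.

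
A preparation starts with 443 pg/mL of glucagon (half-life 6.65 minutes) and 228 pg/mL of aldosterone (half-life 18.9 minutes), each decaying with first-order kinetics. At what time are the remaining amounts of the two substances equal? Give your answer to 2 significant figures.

Set 443·(1/2)^(t/6.65) = 228·(1/2)^(t/18.9).
Taking log₂: log₂(443/228) = t·(1/6.65 − 1/18.9).
log₂(1.943) = 0.95827; 1/6.65 − 1/18.9 = 0.097466.
t = 0.95827 / 0.097466 ≈ 9.8319 minutes.

9.8 minutes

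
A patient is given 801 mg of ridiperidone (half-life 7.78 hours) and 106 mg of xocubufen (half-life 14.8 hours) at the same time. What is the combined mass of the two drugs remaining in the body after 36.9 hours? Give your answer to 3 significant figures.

ridiperidone: 801 × (1/2)^(36.9/7.78) = 801 × (1/2)^4.7429 ≈ 29.914 mg.
xocubufen: 106 × (1/2)^(36.9/14.8) = 106 × (1/2)^2.4932 ≈ 18.826 mg.
Total = 29.914 + 18.826 ≈ 48.74 mg.

48.7 mg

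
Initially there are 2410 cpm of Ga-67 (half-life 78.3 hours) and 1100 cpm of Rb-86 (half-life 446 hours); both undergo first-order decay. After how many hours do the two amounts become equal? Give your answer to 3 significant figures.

Set 2410·(1/2)^(t/78.3) = 1100·(1/2)^(t/446).
Taking log₂: log₂(2410/1100) = t·(1/78.3 − 1/446).
log₂(2.1909) = 1.1315; 1/78.3 − 1/446 = 0.010529.
t = 1.1315 / 0.010529 ≈ 107.47 hours.

107 hours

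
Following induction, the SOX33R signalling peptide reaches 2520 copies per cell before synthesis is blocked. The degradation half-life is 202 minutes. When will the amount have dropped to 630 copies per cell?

630/2520 = 1/4, so 2 half-lives have elapsed.
t = 2 × 202 = 404 minutes.

404 minutes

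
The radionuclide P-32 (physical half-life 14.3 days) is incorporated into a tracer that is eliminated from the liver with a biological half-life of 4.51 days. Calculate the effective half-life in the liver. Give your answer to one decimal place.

3.4 days

1/t_eff = 1/t_phys + 1/t_biol = 1/14.3 + 1/4.51 = 0.29166 per day.
t_eff = 14.3 × 4.51 / (14.3 + 4.51) ≈ 3.4287 days.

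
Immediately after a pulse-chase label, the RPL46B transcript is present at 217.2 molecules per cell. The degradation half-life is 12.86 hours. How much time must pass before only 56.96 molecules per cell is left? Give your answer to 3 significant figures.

24.8 hours

Fraction remaining = 56.96/217.2 ≈ 0.26225.
n = log₂(217.2/56.96) = ln(3.8132)/ln 2 ≈ 1.931 half-lives.
t = n × t½ = 1.931 × 12.86 ≈ 24.833 hours.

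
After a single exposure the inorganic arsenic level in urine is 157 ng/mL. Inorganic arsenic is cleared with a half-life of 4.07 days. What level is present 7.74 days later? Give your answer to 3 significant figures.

42.0 ng/mL

Number of half-lives: n = 7.74/4.07 ≈ 1.9017.
Remaining = 157 × (1/2)^1.9017 = 157 × 0.26762 ≈ 42.017 ng/mL.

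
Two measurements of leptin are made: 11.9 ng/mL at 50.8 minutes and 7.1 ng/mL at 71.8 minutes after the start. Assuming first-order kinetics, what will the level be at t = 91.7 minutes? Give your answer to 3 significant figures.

4.35 ng/mL

Over Δt = 71.8 − 50.8 = 21 minutes, the level fell by a factor of 11.9/7.1 ≈ 1.6761.
n = log₂(1.6761) ≈ 0.74507 half-lives, so t½ = 21/0.74507 ≈ 28.185 minutes.
From t = 71.8 to t = 91.7: 7.1 × (1/2)^((91.7−71.8)/28.185) ≈ 4.3523 ng/mL.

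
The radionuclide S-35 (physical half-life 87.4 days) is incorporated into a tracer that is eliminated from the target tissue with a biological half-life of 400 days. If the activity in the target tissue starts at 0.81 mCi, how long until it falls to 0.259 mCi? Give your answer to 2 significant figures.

120 days

1/t_eff = 1/t_phys + 1/t_biol = 1/87.4 + 1/400 = 0.013942 per day.
t_eff = 87.4 × 400 / (87.4 + 400) ≈ 71.728 days.
n = log₂(0.81/0.259) ≈ 1.645; t = 1.645 × 71.728 ≈ 117.99 days.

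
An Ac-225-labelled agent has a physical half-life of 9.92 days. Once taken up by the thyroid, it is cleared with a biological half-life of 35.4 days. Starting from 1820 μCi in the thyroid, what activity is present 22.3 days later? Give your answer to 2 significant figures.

1/t_eff = 1/t_phys + 1/t_biol = 1/9.92 + 1/35.4 = 0.12906 per day.
t_eff = 9.92 × 35.4 / (9.92 + 35.4) ≈ 7.7486 days.
Remaining = 1820 × (1/2)^(22.3/7.7486) = 1820 × (1/2)^2.8779 ≈ 247.59 μCi.

250 μCi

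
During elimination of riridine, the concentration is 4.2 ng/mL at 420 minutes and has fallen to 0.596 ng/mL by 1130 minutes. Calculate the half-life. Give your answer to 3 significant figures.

252 minutes

Over Δt = 1130 − 420 = 710 minutes, the level fell by a factor of 4.2/0.596 ≈ 7.047.
n = log₂(7.047) ≈ 2.817 half-lives, so t½ = 710/2.817 ≈ 252.04 minutes.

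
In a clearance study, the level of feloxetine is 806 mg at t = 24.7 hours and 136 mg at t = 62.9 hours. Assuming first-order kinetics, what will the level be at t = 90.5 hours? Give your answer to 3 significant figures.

Over Δt = 62.9 − 24.7 = 38.2 hours, the level fell by a factor of 806/136 ≈ 5.9265.
n = log₂(5.9265) ≈ 2.5672 half-lives, so t½ = 38.2/2.5672 ≈ 14.88 hours.
From t = 62.9 to t = 90.5: 136 × (1/2)^((90.5−62.9)/14.88) ≈ 37.6 mg.

37.6 mg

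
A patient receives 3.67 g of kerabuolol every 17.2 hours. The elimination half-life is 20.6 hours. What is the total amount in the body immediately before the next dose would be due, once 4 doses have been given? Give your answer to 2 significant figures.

The 4 doses were given 68.8, 51.6, 34.4, 17.2 hours ago.
Total = 3.67·(1/2)^(68.8/20.6) + 3.67·(1/2)^(51.6/20.6) + 3.67·(1/2)^(34.4/20.6) + 3.67·(1/2)^(17.2/20.6)
      = 0.36248 + 0.64659 + 1.1534 + 2.0574 ≈ 4.2199 g.

4.2 g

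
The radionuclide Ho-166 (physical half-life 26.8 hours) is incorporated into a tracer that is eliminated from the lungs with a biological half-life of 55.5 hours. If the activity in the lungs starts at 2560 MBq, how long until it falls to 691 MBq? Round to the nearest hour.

1/t_eff = 1/t_phys + 1/t_biol = 1/26.8 + 1/55.5 = 0.055331 per hour.
t_eff = 26.8 × 55.5 / (26.8 + 55.5) ≈ 18.073 hours.
n = log₂(2560/691) ≈ 1.8894; t = 1.8894 × 18.073 ≈ 34.147 hours.

34 hours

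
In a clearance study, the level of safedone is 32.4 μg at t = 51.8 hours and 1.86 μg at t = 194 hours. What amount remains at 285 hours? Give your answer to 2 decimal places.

Over Δt = 194 − 51.8 = 142.2 hours, the level fell by a factor of 32.4/1.86 ≈ 17.419.
n = log₂(17.419) ≈ 4.1226 half-lives, so t½ = 142.2/4.1226 ≈ 34.493 hours.
From t = 194 to t = 285: 1.86 × (1/2)^((285−194)/34.493) ≈ 0.29876 μg.

0.30 μg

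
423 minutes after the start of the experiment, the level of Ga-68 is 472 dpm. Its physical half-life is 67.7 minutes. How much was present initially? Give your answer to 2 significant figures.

Number of half-lives elapsed: n = 423/67.7 ≈ 6.2482.
A₀ = A × 2^n = 472 × 2^6.2482 = 472 × 76.012 ≈ 35878 dpm.

36000 dpm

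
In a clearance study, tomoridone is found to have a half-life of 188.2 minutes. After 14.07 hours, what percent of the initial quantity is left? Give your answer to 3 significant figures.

14.07 hours = 844.2 minutes.
n = 844.2/188.2 ≈ 4.4857 half-lives.
Fraction remaining = (1/2)^4.4857 ≈ 0.044636, i.e. 4.4636%.

4.46%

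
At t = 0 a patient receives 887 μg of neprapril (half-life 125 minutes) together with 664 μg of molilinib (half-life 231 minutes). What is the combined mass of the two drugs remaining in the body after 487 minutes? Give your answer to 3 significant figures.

neprapril: 887 × (1/2)^(487/125) = 887 × (1/2)^3.896 ≈ 59.581 μg.
molilinib: 664 × (1/2)^(487/231) = 664 × (1/2)^2.1082 ≈ 154 μg.
Total = 59.581 + 154 ≈ 213.58 μg.

214 μg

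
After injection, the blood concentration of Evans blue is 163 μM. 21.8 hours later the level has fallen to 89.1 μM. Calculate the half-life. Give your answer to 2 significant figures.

A/A₀ = 89.1/163 ≈ 0.54663.
n = log₂(1.8294) ≈ 0.87137 half-lives elapsed in 21.8 hours.
t½ = 21.8/0.87137 ≈ 25.018 hours.

25 hours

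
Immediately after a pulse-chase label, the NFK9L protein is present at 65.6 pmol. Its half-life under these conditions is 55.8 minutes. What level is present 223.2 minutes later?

Elapsed time is 4 half-lives (223.2/55.8).
Each half-life halves the amount: 65.6 × (1/2)^4 = 65.6/16 = 4.1 pmol.

4.1 pmol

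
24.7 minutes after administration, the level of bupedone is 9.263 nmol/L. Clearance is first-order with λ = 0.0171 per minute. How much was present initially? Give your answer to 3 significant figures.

t½ = ln 2 / λ = 0.69315 / 0.0171 ≈ 40.535 minutes.
Number of half-lives elapsed: n = 24.7/40.535 ≈ 0.60935.
A₀ = A × 2^n = 9.263 × 2^0.60935 = 9.263 × 1.5256 ≈ 14.131 nmol/L.

14.1 nmol/L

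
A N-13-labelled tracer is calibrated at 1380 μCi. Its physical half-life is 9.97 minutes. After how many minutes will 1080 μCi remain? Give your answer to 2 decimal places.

3.53 minutes

Fraction remaining = 1080/1380 ≈ 0.78261.
n = log₂(1380/1080) = ln(1.2778)/ln 2 ≈ 0.35364 half-lives.
t = n × t½ = 0.35364 × 9.97 ≈ 3.5258 minutes.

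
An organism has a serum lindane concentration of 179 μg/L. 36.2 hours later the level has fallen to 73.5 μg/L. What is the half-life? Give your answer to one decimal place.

A/A₀ = 73.5/179 ≈ 0.41061.
n = log₂(2.4354) ≈ 1.2841 half-lives elapsed in 36.2 hours.
t½ = 36.2/1.2841 ≈ 28.19 hours.

28.2 hours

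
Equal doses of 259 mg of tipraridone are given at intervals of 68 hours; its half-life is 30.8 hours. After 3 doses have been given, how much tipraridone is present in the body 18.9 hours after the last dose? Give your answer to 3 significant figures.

The 3 doses were given 154.9, 86.9, 18.9 hours ago.
Total = 259·(1/2)^(154.9/30.8) + 259·(1/2)^(86.9/30.8) + 259·(1/2)^(18.9/30.8)
      = 7.9315 + 36.641 + 169.27 ≈ 213.84 mg.

214 mg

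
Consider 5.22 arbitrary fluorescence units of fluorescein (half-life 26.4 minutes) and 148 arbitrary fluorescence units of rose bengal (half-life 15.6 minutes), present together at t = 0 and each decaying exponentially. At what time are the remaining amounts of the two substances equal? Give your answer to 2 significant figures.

180 minutes

Set 5.22·(1/2)^(t/26.4) = 148·(1/2)^(t/15.6).
Taking log₂: log₂(5.22/148) = t·(1/26.4 − 1/15.6).
log₂(0.03527) = -4.8254; 1/26.4 − 1/15.6 = -0.026224.
t = -4.8254 / -0.026224 ≈ 184.01 minutes.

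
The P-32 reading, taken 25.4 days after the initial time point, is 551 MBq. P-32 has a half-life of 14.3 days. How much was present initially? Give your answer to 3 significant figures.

1890 MBq

Number of half-lives elapsed: n = 25.4/14.3 ≈ 1.7762.
A₀ = A × 2^n = 551 × 2^1.7762 = 551 × 3.4253 ≈ 1887.3 MBq.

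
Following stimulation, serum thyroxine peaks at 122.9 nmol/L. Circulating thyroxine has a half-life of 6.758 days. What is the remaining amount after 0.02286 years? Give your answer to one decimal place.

Convert the elapsed time: 0.02286 years = 8.3439 days.
Number of half-lives: n = 8.3439/6.758 ≈ 1.2347.
Remaining = 122.9 × (1/2)^1.2347 = 122.9 × 0.42494 ≈ 52.225 nmol/L.

52.2 nmol/L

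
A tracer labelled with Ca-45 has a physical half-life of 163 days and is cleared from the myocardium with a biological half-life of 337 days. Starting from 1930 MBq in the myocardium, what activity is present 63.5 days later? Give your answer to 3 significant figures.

1290 MBq

1/t_eff = 1/t_phys + 1/t_biol = 1/163 + 1/337 = 0.0091023 per day.
t_eff = 163 × 337 / (163 + 337) ≈ 109.86 days.
Remaining = 1930 × (1/2)^(63.5/109.86) = 1930 × (1/2)^0.578 ≈ 1292.9 MBq.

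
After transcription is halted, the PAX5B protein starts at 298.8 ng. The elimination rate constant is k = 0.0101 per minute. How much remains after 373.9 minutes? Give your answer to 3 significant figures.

t½ = ln 2 / k = 0.69315 / 0.0101 ≈ 68.628 minutes.
Number of half-lives: n = 373.9/68.628 ≈ 5.4482.
Remaining = 298.8 × (1/2)^5.4482 = 298.8 × 0.022905 ≈ 6.8441 ng.

6.84 ng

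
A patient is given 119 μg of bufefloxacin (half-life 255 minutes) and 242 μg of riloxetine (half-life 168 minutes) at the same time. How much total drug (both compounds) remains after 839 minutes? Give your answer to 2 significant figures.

20 μg

bufefloxacin: 119 × (1/2)^(839/255) = 119 × (1/2)^3.2902 ≈ 12.165 μg.
riloxetine: 242 × (1/2)^(839/168) = 242 × (1/2)^4.994 ≈ 7.5938 μg.
Total = 12.165 + 7.5938 ≈ 19.758 μg.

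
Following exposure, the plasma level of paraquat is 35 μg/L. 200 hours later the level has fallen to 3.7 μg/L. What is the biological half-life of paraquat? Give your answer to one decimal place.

A/A₀ = 3.7/35 ≈ 0.10571.
n = log₂(9.4595) ≈ 3.2418 half-lives elapsed in 200 hours.
t½ = 200/3.2418 ≈ 61.695 hours.

61.7 hours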